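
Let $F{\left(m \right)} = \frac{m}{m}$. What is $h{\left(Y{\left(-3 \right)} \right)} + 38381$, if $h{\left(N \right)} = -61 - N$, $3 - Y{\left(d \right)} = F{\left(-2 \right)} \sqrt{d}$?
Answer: $38317 + i \sqrt{3} \approx 38317.0 + 1.732 i$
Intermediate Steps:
$F{\left(m \right)} = 1$
$Y{\left(d \right)} = 3 - \sqrt{d}$ ($Y{\left(d \right)} = 3 - 1 \sqrt{d} = 3 - \sqrt{d}$)
$h{\left(Y{\left(-3 \right)} \right)} + 38381 = \left(-61 - \left(3 - \sqrt{-3}\right)\right) + 38381 = \left(-61 - \left(3 - i \sqrt{3}\right)\right) + 38381 = \left(-64 + i \sqrt{3}\right) + 38381 = 38317 + i \sqrt{3}$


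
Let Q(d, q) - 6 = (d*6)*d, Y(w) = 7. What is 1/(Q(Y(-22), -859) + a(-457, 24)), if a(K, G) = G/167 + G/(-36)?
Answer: 501/150038 ≈ 0.0033392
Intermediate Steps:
a(K, G) = -131*G/6012 (a(K, G) = G*(1/167) + G*(-1/36) = G/167 - G/36 = -131*G/6012)
Q(d, q) = 6 + 6*d**2 (Q(d, q) = 6 + (d*6)*d = 6 + (6*d)*d = 6 + 6*d**2)
1/(Q(Y(-22), -859) + a(-457, 24)) = 1/((6 + 6*7**2) - 131/6012*24) = 1/((6 + 6*49) - 262/501) = 1/((6 + 294) - 262/501) = 1/(300 - 262/501) = 1/(150038/501) = 501/150038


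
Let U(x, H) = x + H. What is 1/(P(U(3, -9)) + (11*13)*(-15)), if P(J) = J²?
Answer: -1/2109 ≈ -0.00047416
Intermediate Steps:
U(x, H) = H + x
1/(P(U(3, -9)) + (11*13)*(-15)) = 1/((-9 + 3)² + (11*13)*(-15)) = 1/((-6)² + 143*(-15)) = 1/(36 - 2145) = 1/(-2109) = -1/2109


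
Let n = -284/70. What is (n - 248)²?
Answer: 77827684/1225 ≈ 63533.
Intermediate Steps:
n = -142/35 (n = -284*1/70 = -142/35 ≈ -4.0571)
(n - 248)² = (-142/35 - 248)² = (-8822/35)² = 77827684/1225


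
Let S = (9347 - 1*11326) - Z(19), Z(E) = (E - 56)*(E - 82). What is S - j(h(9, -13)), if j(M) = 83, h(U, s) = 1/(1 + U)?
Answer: -4393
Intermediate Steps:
Z(E) = (-82 + E)*(-56 + E) (Z(E) = (-56 + E)*(-82 + E) = (-82 + E)*(-56 + E))
S = -4310 (S = (9347 - 1*11326) - (4592 + 19² - 138*19) = (9347 - 11326) - (4592 + 361 - 2622) = -1979 - 1*2331 = -1979 - 2331 = -4310)
S - j(h(9, -13)) = -4310 - 1*83 = -4310 - 83 = -4393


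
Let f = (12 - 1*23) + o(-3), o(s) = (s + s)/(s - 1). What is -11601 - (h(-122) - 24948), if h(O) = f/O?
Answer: 3256649/244 ≈ 13347.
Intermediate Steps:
o(s) = 2*s/(-1 + s) (o(s) = (2*s)/(-1 + s) = 2*s/(-1 + s))
f = -19/2 (f = (12 - 1*23) + 2*(-3)/(-1 - 3) = (12 - 23) + 2*(-3)/(-4) = -11 + 2*(-3)*(-¼) = -11 + 3/2 = -19/2 ≈ -9.5000)
h(O) = -19/(2*O)
-11601 - (h(-122) - 24948) = -11601 - (-19/2/(-122) - 24948) = -11601 - (-19/2*(-1/122) - 24948) = -11601 - (19/244 - 24948) = -11601 - 1*(-6087293/244) = -11601 + 6087293/244 = 3256649/244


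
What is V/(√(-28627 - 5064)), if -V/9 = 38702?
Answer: 348318*I*√33691/33691 ≈ 1897.7*I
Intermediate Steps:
V = -348318 (V = -9*38702 = -348318)
V/(√(-28627 - 5064)) = -348318/√(-28627 - 5064) = -348318*(-I*√33691/33691) = -(-348318)*I*√33691/33691 = 348318*I*√33691/33691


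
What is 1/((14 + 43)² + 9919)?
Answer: 1/13168 ≈ 7.5942e-5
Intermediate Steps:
1/((14 + 43)² + 9919) = 1/(57² + 9919) = 1/(3249 + 9919) = 1/13168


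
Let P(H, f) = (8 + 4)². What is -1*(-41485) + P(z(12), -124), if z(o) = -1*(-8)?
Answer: 41629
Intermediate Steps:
z(o) = 8
P(H, f) = 144 (P(H, f) = 12² = 144)
-1*(-41485) + P(z(12), -124) = -1*(-41485) + 144 = 41485 + 144 = 41629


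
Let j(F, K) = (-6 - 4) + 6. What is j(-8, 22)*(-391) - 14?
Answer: 1550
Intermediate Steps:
j(F, K) = -4 (j(F, K) = -10 + 6 = -4)
j(-8, 22)*(-391) - 14 = -4*(-391) - 14 = 1564 - 14 = 1550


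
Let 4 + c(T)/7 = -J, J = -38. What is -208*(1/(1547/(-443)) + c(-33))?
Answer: -5883888/119 ≈ -49444.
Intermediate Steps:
c(T) = 238 (c(T) = -28 + 7*(-1*(-38)) = -28 + 7*38 = -28 + 266 = 238)
-208*(1/(1547/(-443)) + c(-33)) = -208*(1/(1547/(-443)) + 238) = -208*(1/(1547*(-1/443)) + 238) = -208*(1/(-1547/443) + 238) = -208*(-443/1547 + 238) = -208*367743/1547 = -5883888/119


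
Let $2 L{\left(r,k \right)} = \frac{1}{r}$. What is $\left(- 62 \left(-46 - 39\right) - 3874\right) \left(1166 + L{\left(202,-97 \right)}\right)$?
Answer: $\frac{164401685}{101} \approx 1.6277 \cdot 10^{6}$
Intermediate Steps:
$L{\left(r,k \right)} = \frac{1}{2 r}$
$\left(- 62 \left(-46 - 39\right) - 3874\right) \left(1166 + L{\left(202,-97 \right)}\right) = \left(- 62 \left(-46 - 39\right) - 3874\right) \left(1166 + \frac{1}{2 \cdot 202}\right) = \left(\left(-62\right) \left(-85\right) - 3874\right) \left(1166 + \frac{1}{2} \cdot \frac{1}{202}\right) = \left(5270 - 3874\right) \left(1166 + \frac{1}{404}\right) = 1396 \cdot \frac{471065}{404} = \frac{164401685}{101}$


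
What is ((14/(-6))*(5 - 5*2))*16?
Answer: 560/3 ≈ 186.67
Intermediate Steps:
((14/(-6))*(5 - 5*2))*16 = ((14*(-⅙))*(5 - 10))*16 = -7/3*(-5)*16 = (35/3)*16 = 560/3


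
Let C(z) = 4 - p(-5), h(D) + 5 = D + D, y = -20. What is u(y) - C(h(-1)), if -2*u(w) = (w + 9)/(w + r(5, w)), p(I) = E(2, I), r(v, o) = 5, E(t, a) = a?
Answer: -281/30 ≈ -9.3667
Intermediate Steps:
h(D) = -5 + 2*D (h(D) = -5 + (D + D) = -5 + 2*D)
p(I) = I
u(w) = -(9 + w)/(2*(5 + w)) (u(w) = -(w + 9)/(2*(w + 5)) = -(9 + w)/(2*(5 + w)))
C(z) = 9 (C(z) = 4 - 1*(-5) = 4 + 5 = 9)
u(y) - C(h(-1)) = (-9 - 1*(-20))/(2*(5 - 20)) - 1*9 = (½)*(-9 + 20)/(-15) - 9 = (½)*(-1/15)*11 - 9 = -11/30 - 9 = -281/30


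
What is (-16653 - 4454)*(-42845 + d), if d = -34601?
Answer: 1634652722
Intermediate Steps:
(-16653 - 4454)*(-42845 + d) = (-16653 - 4454)*(-42845 - 34601) = -21107*(-77446) = 1634652722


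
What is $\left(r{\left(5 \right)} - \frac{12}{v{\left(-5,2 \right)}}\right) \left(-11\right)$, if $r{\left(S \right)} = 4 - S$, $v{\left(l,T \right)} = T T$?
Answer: $44$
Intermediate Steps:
$v{\left(l,T \right)} = T^{2}$
$\left(r{\left(5 \right)} - \frac{12}{v{\left(-5,2 \right)}}\right) \left(-11\right) = \left(\left(4 - 5\right) - \frac{12}{2^{2}}\right) \left(-11\right) = \left(\left(4 - 5\right) - \frac{12}{4}\right) \left(-11\right) = \left(-1 - 3\right) \left(-11\right) = \left(-4\right) \left(-11\right) = 44$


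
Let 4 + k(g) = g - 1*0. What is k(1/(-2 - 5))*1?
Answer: -29/7 ≈ -4.1429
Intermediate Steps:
k(g) = -4 + g (k(g) = -4 + (g - 1*0) = -4 + (g + 0) = -4 + g)
k(1/(-2 - 5))*1 = (-4 + 1/(-2 - 5))*1 = (-4 + 1/(-7))*1 = (-4 - 1/7)*1 = -29/7*1 = -29/7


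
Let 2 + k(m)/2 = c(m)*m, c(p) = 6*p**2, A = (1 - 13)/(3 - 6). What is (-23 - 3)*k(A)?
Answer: -19864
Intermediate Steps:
A = 4 (A = -12/(-3) = -12*(-1/3) = 4)
k(m) = -4 + 12*m**3 (k(m) = -4 + 2*((6*m**2)*m) = -4 + 2*(6*m**3) = -4 + 12*m**3)
(-23 - 3)*k(A) = (-23 - 3)*(-4 + 12*4**3) = -26*(-4 + 12*64) = -26*(-4 + 768) = -26*764 = -19864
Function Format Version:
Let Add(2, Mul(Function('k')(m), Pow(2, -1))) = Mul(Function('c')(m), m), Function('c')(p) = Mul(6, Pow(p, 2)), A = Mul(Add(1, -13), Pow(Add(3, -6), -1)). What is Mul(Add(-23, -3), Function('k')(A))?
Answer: -19864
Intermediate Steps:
A = 4 (A = Mul(-12, Pow(-3, -1)) = Mul(-12, Rational(-1, 3)) = 4)
Function('k')(m) = Add(-4, Mul(12, Pow(m, 3))) (Function('k')(m) = Add(-4, Mul(2, Mul(Mul(6, Pow(m, 2)), m))) = Add(-4, Mul(2, Mul(6, Pow(m, 3)))) = Add(-4, Mul(12, Pow(m, 3))))
Mul(Add(-23, -3), Function('k')(A)) = Mul(Add(-23, -3), Add(-4, Mul(12, Pow(4, 3)))) = Mul(-26, Add(-4, Mul(12, 64))) = Mul(-26, Add(-4, 768)) = Mul(-26, 764) = -19864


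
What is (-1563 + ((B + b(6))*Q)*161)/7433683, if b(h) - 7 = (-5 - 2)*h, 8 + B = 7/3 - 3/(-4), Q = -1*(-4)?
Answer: -81808/22301049 ≈ -0.0036683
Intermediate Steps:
Q = 4
B = -59/12 (B = -8 + (7/3 - 3/(-4)) = -8 + (7*(1/3) - 3*(-1/4)) = -8 + (7/3 + 3/4) = -8 + 37/12 = -59/12 ≈ -4.9167)
b(h) = 7 - 7*h (b(h) = 7 + (-5 - 2)*h = 7 - 7*h)
(-1563 + ((B + b(6))*Q)*161)/7433683 = (-1563 + ((-59/12 + (7 - 7*6))*4)*161)/7433683 = (-1563 + ((-59/12 + (7 - 42))*4)*161)*(1/7433683) = (-1563 + ((-59/12 - 35)*4)*161)*(1/7433683) = (-1563 - 479/12*4*161)*(1/7433683) = (-1563 - 479/3*161)*(1/7433683) = (-1563 - 77119/3)*(1/7433683) = -81808/3*1/7433683 = -81808/22301049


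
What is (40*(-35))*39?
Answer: -54600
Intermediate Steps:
(40*(-35))*39 = -1400*39 = -54600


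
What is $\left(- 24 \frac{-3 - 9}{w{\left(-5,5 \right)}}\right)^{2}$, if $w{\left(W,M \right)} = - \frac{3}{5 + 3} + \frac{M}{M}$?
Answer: $\frac{5308416}{25} \approx 2.1234 \cdot 10^{5}$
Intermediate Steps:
$w{\left(W,M \right)} = \frac{5}{8}$ ($w{\left(W,M \right)} = - \frac{3}{8} + 1 = \frac{5}{8}$)
$\left(- 24 \frac{-3 - 9}{w{\left(-5,5 \right)}}\right)^{2} = \left(- 24 \frac{-3 - 9}{\frac{5}{8}}\right)^{2} = \left(- 24 \left(-3 - 9\right) \frac{8}{5}\right)^{2} = \left(- 24 \left(\left(-12\right) \frac{8}{5}\right)\right)^{2} = \left(\left(-24\right) \left(- \frac{96}{5}\right)\right)^{2} = \left(\frac{2304}{5}\right)^{2} = \frac{5308416}{25}$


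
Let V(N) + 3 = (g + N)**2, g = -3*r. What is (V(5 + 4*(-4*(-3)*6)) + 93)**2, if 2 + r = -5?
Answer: 9738926596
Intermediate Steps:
r = -7 (r = -2 - 5 = -7)
g = 21 (g = -3*(-7) = 21)
V(N) = -3 + (21 + N)**2
(V(5 + 4*(-4*(-3)*6)) + 93)**2 = ((-3 + (21 + (5 + 4*(-4*(-3)*6)))**2) + 93)**2 = ((-3 + (21 + (5 + 4*(12*6)))**2) + 93)**2 = ((-3 + (21 + (5 + 4*72))**2) + 93)**2 = ((-3 + (21 + (5 + 288))**2) + 93)**2 = ((-3 + (21 + 293)**2) + 93)**2 = ((-3 + 314**2) + 93)**2 = ((-3 + 98596) + 93)**2 = (98593 + 93)**2 = 98686**2 = 9738926596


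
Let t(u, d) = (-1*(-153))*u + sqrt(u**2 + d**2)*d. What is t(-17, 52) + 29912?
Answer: 27311 + 52*sqrt(2993) ≈ 30156.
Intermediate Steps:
t(u, d) = 153*u + d*sqrt(d**2 + u**2) (t(u, d) = 153*u + sqrt(d**2 + u**2)*d = 153*u + d*sqrt(d**2 + u**2))
t(-17, 52) + 29912 = (153*(-17) + 52*sqrt(52**2 + (-17)**2)) + 29912 = (-2601 + 52*sqrt(2704 + 289)) + 29912 = (-2601 + 52*sqrt(2993)) + 29912 = 27311 + 52*sqrt(2993)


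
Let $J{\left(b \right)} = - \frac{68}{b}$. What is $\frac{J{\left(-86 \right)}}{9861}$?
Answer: $\frac{34}{424023} \approx 8.0184 \cdot 10^{-5}$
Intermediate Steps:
$\frac{J{\left(-86 \right)}}{9861} = \frac{\left(-68\right) \frac{1}{-86}}{9861} = \left(-68\right) \left(- \frac{1}{86}\right) \frac{1}{9861} = \frac{34}{43} \cdot \frac{1}{9861} = \frac{34}{424023}$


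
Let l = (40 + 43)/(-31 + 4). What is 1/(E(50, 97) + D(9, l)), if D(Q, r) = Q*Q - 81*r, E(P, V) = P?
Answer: 1/380 ≈ 0.0026316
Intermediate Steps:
l = -83/27 (l = 83/(-27) = 83*(-1/27) = -83/27 ≈ -3.0741)
D(Q, r) = Q² - 81*r
1/(E(50, 97) + D(9, l)) = 1/(50 + (9² - 81*(-83/27))) = 1/(50 + (81 + 249)) = 1/(50 + 330) = 1/380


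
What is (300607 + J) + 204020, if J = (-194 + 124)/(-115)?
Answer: 11606435/23 ≈ 5.0463e+5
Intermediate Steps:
J = 14/23 (J = -70*(-1/115) = 14/23 ≈ 0.60870)
(300607 + J) + 204020 = (300607 + 14/23) + 204020 = 6913975/23 + 204020 = 11606435/23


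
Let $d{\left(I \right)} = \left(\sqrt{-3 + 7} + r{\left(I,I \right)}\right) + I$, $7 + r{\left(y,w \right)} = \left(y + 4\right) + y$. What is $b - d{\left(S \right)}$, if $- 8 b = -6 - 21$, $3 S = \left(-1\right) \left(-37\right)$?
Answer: $- \frac{261}{8} \approx -32.625$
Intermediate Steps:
$S = \frac{37}{3}$ ($S = \frac{\left(-1\right) \left(-37\right)}{3} = \frac{1}{3} \cdot 37 = \frac{37}{3} \approx 12.333$)
$r{\left(y,w \right)} = -3 + 2 y$ ($r{\left(y,w \right)} = -7 + \left(\left(y + 4\right) + y\right) = -7 + \left(\left(4 + y\right) + y\right) = -7 + \left(4 + 2 y\right) = -3 + 2 y$)
$d{\left(I \right)} = -1 + 3 I$ ($d{\left(I \right)} = \left(\sqrt{-3 + 7} + \left(-3 + 2 I\right)\right) + I = \left(\sqrt{4} + \left(-3 + 2 I\right)\right) + I = \left(2 + \left(-3 + 2 I\right)\right) + I = \left(-1 + 2 I\right) + I = -1 + 3 I$)
$b = \frac{27}{8}$ ($b = - \frac{-6 - 21}{8} = \left(- \frac{1}{8}\right) \left(-27\right) = \frac{27}{8} \approx 3.375$)
$b - d{\left(S \right)} = \frac{27}{8} - \left(-1 + 3 \cdot \frac{37}{3}\right) = \frac{27}{8} - \left(-1 + 37\right) = \frac{27}{8} - 36 = - \frac{261}{8}$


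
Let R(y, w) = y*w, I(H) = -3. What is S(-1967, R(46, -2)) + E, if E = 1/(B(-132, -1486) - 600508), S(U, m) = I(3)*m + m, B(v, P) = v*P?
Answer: 74401503/404356 ≈ 184.00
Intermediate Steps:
B(v, P) = P*v
R(y, w) = w*y
S(U, m) = -2*m (S(U, m) = -3*m + m = -2*m)
E = -1/404356 (E = 1/(-1486*(-132) - 600508) = 1/(196152 - 600508) = 1/(-404356) = -1/404356 ≈ -2.4731e-6)
S(-1967, R(46, -2)) + E = -(-4)*46 - 1/404356 = -2*(-92) - 1/404356 = 184 - 1/404356 = 74401503/404356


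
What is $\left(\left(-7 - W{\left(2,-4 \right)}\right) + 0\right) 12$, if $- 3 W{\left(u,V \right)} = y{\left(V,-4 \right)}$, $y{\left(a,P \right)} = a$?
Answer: $-100$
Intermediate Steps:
$W{\left(u,V \right)} = - \frac{V}{3}$
$\left(\left(-7 - W{\left(2,-4 \right)}\right) + 0\right) 12 = \left(\left(-7 - \left(- \frac{1}{3}\right) \left(-4\right)\right) + 0\right) 12 = \left(\left(-7 - \frac{4}{3}\right) + 0\right) 12 = \left(- \frac{25}{3} + 0\right) 12 = \left(- \frac{25}{3}\right) 12 = -100$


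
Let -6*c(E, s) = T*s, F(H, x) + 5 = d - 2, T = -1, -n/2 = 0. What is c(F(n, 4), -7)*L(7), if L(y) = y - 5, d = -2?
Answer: -7/3 ≈ -2.3333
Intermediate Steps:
n = 0 (n = -2*0 = 0)
F(H, x) = -9 (F(H, x) = -5 + (-2 - 2) = -5 - 4 = -9)
L(y) = -5 + y
c(E, s) = s/6 (c(E, s) = -(-1)*s/6 = s/6)
c(F(n, 4), -7)*L(7) = ((1/6)*(-7))*(-5 + 7) = -7/6*2 = -7/3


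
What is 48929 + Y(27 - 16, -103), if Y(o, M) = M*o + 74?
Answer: 47870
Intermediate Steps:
Y(o, M) = 74 + M*o
48929 + Y(27 - 16, -103) = 48929 + (74 - 103*(27 - 16)) = 48929 + (74 - 103*11) = 48929 + (74 - 1133) = 48929 - 1059 = 47870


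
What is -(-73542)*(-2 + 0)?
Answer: -147084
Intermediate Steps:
-(-73542)*(-2 + 0) = -(-73542)*(-2) = -5253*28 = -147084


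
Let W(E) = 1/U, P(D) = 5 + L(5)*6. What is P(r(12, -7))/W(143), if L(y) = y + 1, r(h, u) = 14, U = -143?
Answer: -5863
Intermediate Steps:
L(y) = 1 + y
P(D) = 41 (P(D) = 5 + (1 + 5)*6 = 5 + 6*6 = 5 + 36 = 41)
W(E) = -1/143 (W(E) = 1/(-143) = -1/143)
P(r(12, -7))/W(143) = 41/(-1/143) = 41*(-143) = -5863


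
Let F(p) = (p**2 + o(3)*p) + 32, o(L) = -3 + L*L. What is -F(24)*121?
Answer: -90992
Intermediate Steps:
o(L) = -3 + L**2
F(p) = 32 + p**2 + 6*p (F(p) = (p**2 + (-3 + 3**2)*p) + 32 = (p**2 + (-3 + 9)*p) + 32 = (p**2 + 6*p) + 32 = 32 + p**2 + 6*p)
-F(24)*121 = -(32 + 24**2 + 6*24)*121 = -(32 + 576 + 144)*121 = -752*121 = -1*90992 = -90992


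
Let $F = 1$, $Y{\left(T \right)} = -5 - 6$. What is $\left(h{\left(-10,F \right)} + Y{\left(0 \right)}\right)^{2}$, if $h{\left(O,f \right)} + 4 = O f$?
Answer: $625$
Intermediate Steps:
$Y{\left(T \right)} = -11$
$h{\left(O,f \right)} = -4 + O f$
$\left(h{\left(-10,F \right)} + Y{\left(0 \right)}\right)^{2} = \left(\left(-4 - 10\right) - 11\right)^{2} = \left(-14 - 11\right)^{2} = \left(-25\right)^{2} = 625$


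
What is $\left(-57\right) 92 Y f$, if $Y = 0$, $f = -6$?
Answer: $0$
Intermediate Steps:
$\left(-57\right) 92 Y f = \left(-57\right) 92 \cdot 0 \left(-6\right) = \left(-5244\right) 0 = 0$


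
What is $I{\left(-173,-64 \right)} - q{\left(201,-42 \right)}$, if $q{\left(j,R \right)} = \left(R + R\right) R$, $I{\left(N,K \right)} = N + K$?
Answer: $-3765$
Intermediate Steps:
$I{\left(N,K \right)} = K + N$
$q{\left(j,R \right)} = 2 R^{2}$ ($q{\left(j,R \right)} = 2 R R = 2 R^{2}$)
$I{\left(-173,-64 \right)} - q{\left(201,-42 \right)} = \left(-64 - 173\right) - 2 \left(-42\right)^{2} = -237 - 2 \cdot 1764 = -237 - 3528 = -3765$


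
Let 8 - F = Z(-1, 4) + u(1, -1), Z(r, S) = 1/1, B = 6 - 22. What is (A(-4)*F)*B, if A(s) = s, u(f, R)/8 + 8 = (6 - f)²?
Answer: -8256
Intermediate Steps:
u(f, R) = -64 + 8*(6 - f)²
B = -16
Z(r, S) = 1
F = -129 (F = 8 - (1 + (-64 + 8*(-6 + 1)²)) = 8 - (1 + (-64 + 8*(-5)²)) = 8 - (1 + (-64 + 8*25)) = 8 - (1 + (-64 + 200)) = 8 - (1 + 136) = 8 - 1*137 = 8 - 137 = -129)
(A(-4)*F)*B = -4*(-129)*(-16) = 516*(-16) = -8256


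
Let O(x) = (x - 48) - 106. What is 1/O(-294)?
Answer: -1/448 ≈ -0.0022321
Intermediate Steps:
O(x) = -154 + x (O(x) = (-48 + x) - 106 = -154 + x)
1/O(-294) = 1/(-154 - 294) = 1/(-448) = -1/448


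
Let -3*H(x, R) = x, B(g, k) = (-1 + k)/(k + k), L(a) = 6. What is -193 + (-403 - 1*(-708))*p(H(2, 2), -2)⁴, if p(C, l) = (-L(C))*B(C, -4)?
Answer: 15391217/256 ≈ 60122.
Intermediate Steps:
B(g, k) = (-1 + k)/(2*k) (B(g, k) = (-1 + k)/((2*k)) = (-1 + k)*(1/(2*k)) = (-1 + k)/(2*k))
H(x, R) = -x/3
p(C, l) = -15/4 (p(C, l) = (-1*6)*((½)*(-1 - 4)/(-4)) = -3*(-1)*(-5)/4 = -6*5/8 = -15/4)
-193 + (-403 - 1*(-708))*p(H(2, 2), -2)⁴ = -193 + (-403 - 1*(-708))*(-15/4)⁴ = -193 + (-403 + 708)*(50625/256) = -193 + 305*(50625/256) = -193 + 15440625/256 = 15391217/256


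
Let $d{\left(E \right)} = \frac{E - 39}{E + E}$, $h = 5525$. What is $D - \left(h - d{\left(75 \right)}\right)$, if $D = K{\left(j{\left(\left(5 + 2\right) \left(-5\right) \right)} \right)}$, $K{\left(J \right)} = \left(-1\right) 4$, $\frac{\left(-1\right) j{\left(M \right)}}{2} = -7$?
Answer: $- \frac{138219}{25} \approx -5528.8$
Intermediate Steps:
$j{\left(M \right)} = 14$ ($j{\left(M \right)} = \left(-2\right) \left(-7\right) = 14$)
$K{\left(J \right)} = -4$
$D = -4$
$d{\left(E \right)} = \frac{-39 + E}{2 E}$
$D - \left(h - d{\left(75 \right)}\right) = -4 - \left(5525 - \frac{-39 + 75}{2 \cdot 75}\right) = -4 - \left(5525 - \frac{6}{25}\right) = -4 + \left(\frac{6}{25} - 5525\right) = -4 - \frac{138119}{25} = - \frac{138219}{25}$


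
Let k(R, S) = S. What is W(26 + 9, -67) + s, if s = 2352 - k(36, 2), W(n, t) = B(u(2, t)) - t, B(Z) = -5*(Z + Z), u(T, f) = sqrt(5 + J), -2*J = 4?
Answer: 2417 - 10*sqrt(3) ≈ 2399.7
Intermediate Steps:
J = -2 (J = -1/2*4 = -2)
u(T, f) = sqrt(3) (u(T, f) = sqrt(5 - 2) = sqrt(3))
B(Z) = -10*Z
W(n, t) = -t - 10*sqrt(3) (W(n, t) = -10*sqrt(3) - t = -t - 10*sqrt(3))
s = 2350 (s = 2352 - 1*2 = 2352 - 2 = 2350)
W(26 + 9, -67) + s = (-1*(-67) - 10*sqrt(3)) + 2350 = (67 - 10*sqrt(3)) + 2350 = 2417 - 10*sqrt(3)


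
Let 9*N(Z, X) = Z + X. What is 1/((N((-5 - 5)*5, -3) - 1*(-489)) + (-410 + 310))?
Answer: 9/3448 ≈ 0.0026102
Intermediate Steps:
N(Z, X) = X/9 + Z/9 (N(Z, X) = (Z + X)/9 = (X + Z)/9 = X/9 + Z/9)
1/((N((-5 - 5)*5, -3) - 1*(-489)) + (-410 + 310)) = 1/((((1/9)*(-3) + ((-5 - 5)*5)/9) - 1*(-489)) + (-410 + 310)) = 1/(((-1/3 + (-10*5)/9) + 489) - 100) = 1/(((-1/3 + (1/9)*(-50)) + 489) - 100) = 1/(((-1/3 - 50/9) + 489) - 100) = 1/((-53/9 + 489) - 100) = 1/(4348/9 - 100) = 1/(3448/9) = 9/3448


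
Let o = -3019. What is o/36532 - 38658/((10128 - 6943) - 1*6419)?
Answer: 233748435/19690748 ≈ 11.871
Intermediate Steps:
o/36532 - 38658/((10128 - 6943) - 1*6419) = -3019/36532 - 38658/((10128 - 6943) - 1*6419) = -3019*1/36532 - 38658/(3185 - 6419) = -3019/36532 - 38658/(-3234) = -3019/36532 - 38658*(-1/3234) = -3019/36532 + 6443/539 = 233748435/19690748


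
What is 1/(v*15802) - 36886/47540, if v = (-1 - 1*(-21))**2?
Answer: -11657449063/15024541600 ≈ -0.77589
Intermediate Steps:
v = 400 (v = (-1 + 21)**2 = 20**2 = 400)
1/(v*15802) - 36886/47540 = 1/(400*15802) - 36886/47540 = (1/400)*(1/15802) - 36886*1/47540 = 1/6320800 - 18443/23770 = -11657449063/15024541600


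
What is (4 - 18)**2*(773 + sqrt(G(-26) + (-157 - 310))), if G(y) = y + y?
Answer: 151508 + 196*I*sqrt(519) ≈ 1.5151e+5 + 4465.2*I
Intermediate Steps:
G(y) = 2*y
(4 - 18)**2*(773 + sqrt(G(-26) + (-157 - 310))) = (4 - 18)**2*(773 + sqrt(2*(-26) + (-157 - 310))) = (-14)**2*(773 + sqrt(-52 - 467)) = 196*(773 + sqrt(-519)) = 196*(773 + I*sqrt(519)) = 151508 + 196*I*sqrt(519)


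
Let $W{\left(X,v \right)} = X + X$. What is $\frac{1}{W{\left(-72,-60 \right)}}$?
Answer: $- \frac{1}{144} \approx -0.0069444$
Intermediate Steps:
$W{\left(X,v \right)} = 2 X$
$\frac{1}{W{\left(-72,-60 \right)}} = \frac{1}{2 \left(-72\right)} = \frac{1}{-144} = - \frac{1}{144}$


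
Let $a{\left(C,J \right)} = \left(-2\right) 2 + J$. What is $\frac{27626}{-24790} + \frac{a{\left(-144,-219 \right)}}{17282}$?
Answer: $- \frac{241480351}{214210390} \approx -1.1273$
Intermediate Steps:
$a{\left(C,J \right)} = -4 + J$
$\frac{27626}{-24790} + \frac{a{\left(-144,-219 \right)}}{17282} = \frac{27626}{-24790} + \frac{-4 - 219}{17282} = 27626 \left(- \frac{1}{24790}\right) - \frac{223}{17282} = - \frac{13813}{12395} - \frac{223}{17282} = - \frac{241480351}{214210390}$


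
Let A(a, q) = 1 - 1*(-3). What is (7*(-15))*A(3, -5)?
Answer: -420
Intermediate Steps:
A(a, q) = 4 (A(a, q) = 1 + 3 = 4)
(7*(-15))*A(3, -5) = (7*(-15))*4 = -105*4 = -420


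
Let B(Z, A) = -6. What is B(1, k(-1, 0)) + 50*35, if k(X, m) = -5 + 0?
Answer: 1744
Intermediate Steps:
k(X, m) = -5
B(1, k(-1, 0)) + 50*35 = -6 + 50*35 = -6 + 1750 = 1744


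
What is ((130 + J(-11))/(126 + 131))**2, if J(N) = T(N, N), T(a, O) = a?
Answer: 14161/66049 ≈ 0.21440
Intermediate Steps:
J(N) = N
((130 + J(-11))/(126 + 131))**2 = ((130 - 11)/(126 + 131))**2 = (119/257)**2 = 14161/66049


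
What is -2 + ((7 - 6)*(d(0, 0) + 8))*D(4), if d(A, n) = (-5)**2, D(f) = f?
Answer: 130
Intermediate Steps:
d(A, n) = 25
-2 + ((7 - 6)*(d(0, 0) + 8))*D(4) = -2 + ((7 - 6)*(25 + 8))*4 = -2 + (1*33)*4 = -2 + 33*4 = -2 + 132 = 130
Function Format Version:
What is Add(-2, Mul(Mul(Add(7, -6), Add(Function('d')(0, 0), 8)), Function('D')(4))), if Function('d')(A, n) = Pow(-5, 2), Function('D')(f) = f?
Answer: 130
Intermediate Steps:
Function('d')(A, n) = 25
Add(-2, Mul(Mul(Add(7, -6), Add(Function('d')(0, 0), 8)), Function('D')(4))) = Add(-2, Mul(Mul(Add(7, -6), Add(25, 8)), 4)) = Add(-2, Mul(Mul(1, 33), 4)) = Add(-2, Mul(33, 4)) = Add(-2, 132) = 130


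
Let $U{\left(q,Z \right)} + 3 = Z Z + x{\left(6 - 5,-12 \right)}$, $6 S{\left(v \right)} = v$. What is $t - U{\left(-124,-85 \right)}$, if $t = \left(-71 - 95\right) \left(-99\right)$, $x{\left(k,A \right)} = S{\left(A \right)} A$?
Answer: $9188$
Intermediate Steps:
$S{\left(v \right)} = \frac{v}{6}$
$x{\left(k,A \right)} = \frac{A^{2}}{6}$ ($x{\left(k,A \right)} = \frac{A}{6} A = \frac{A^{2}}{6}$)
$t = 16434$ ($t = \left(-166\right) \left(-99\right) = 16434$)
$U{\left(q,Z \right)} = 21 + Z^{2}$ ($U{\left(q,Z \right)} = -3 + \left(Z Z + \frac{\left(-12\right)^{2}}{6}\right) = -3 + \left(Z^{2} + \frac{1}{6} \cdot 144\right) = -3 + \left(Z^{2} + 24\right) = -3 + \left(24 + Z^{2}\right) = 21 + Z^{2}$)
$t - U{\left(-124,-85 \right)} = 16434 - \left(21 + \left(-85\right)^{2}\right) = 16434 - \left(21 + 7225\right) = 16434 - 7246 = 9188$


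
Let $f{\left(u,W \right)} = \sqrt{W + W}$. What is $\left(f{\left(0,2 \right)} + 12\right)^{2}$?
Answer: $196$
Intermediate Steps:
$f{\left(u,W \right)} = \sqrt{2} \sqrt{W}$ ($f{\left(u,W \right)} = \sqrt{2 W} = \sqrt{2} \sqrt{W}$)
$\left(f{\left(0,2 \right)} + 12\right)^{2} = \left(\sqrt{2} \sqrt{2} + 12\right)^{2} = \left(2 + 12\right)^{2} = 14^{2} = 196$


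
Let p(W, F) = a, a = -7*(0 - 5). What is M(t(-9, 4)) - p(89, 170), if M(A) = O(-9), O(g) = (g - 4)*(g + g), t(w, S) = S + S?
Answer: 199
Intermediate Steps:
t(w, S) = 2*S
O(g) = 2*g*(-4 + g) (O(g) = (-4 + g)*(2*g) = 2*g*(-4 + g))
M(A) = 234 (M(A) = 2*(-9)*(-4 - 9) = 2*(-9)*(-13) = 234)
a = 35 (a = -7*(-5) = 35)
p(W, F) = 35
M(t(-9, 4)) - p(89, 170) = 234 - 1*35 = 234 - 35 = 199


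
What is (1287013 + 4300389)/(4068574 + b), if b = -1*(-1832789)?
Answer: 5587402/5901363 ≈ 0.94680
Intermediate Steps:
b = 1832789
(1287013 + 4300389)/(4068574 + b) = (1287013 + 4300389)/(4068574 + 1832789) = 5587402/5901363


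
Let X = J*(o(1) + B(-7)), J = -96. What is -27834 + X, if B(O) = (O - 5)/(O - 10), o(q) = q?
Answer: -475962/17 ≈ -27998.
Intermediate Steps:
B(O) = (-5 + O)/(-10 + O)
X = -2784/17 (X = -96*(1 + (-5 - 7)/(-10 - 7)) = -96*(1 - 12/(-17)) = -96*(1 - 1/17*(-12)) = -96*(1 + 12/17) = -96*29/17 = -2784/17 ≈ -163.76)
-27834 + X = -27834 - 2784/17 = -475962/17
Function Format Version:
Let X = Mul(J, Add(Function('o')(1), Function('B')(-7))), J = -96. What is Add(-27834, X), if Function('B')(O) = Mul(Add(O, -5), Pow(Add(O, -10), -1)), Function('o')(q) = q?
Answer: Rational(-475962, 17) ≈ -27998.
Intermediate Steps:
Function('B')(O) = Mul(Pow(Add(-10, O), -1), Add(-5, O)) (Function('B')(O) = Mul(Add(-5, O), Pow(Add(-10, O), -1)) = Mul(Pow(Add(-10, O), -1), Add(-5, O)))
X = Rational(-2784, 17) (X = Mul(-96, Add(1, Mul(Pow(Add(-10, -7), -1), Add(-5, -7)))) = Mul(-96, Add(1, Mul(Pow(-17, -1), -12))) = Mul(-96, Add(1, Mul(Rational(-1, 17), -12))) = Mul(-96, Add(1, Rational(12, 17))) = Mul(-96, Rational(29, 17)) = Rational(-2784, 17) ≈ -163.76)
Add(-27834, X) = Add(-27834, Rational(-2784, 17)) = Rational(-475962, 17)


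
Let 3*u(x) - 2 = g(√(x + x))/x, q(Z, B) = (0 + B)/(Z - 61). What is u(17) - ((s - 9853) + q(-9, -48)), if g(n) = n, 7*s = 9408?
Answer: 893443/105 + √34/51 ≈ 8509.1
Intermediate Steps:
s = 1344 (s = (⅐)*9408 = 1344)
q(Z, B) = B/(-61 + Z)
u(x) = ⅔ + √2/(3*√x) (u(x) = ⅔ + (√(x + x)/x)/3 = ⅔ + (√(2*x)/x)/3 = ⅔ + ((√2*√x)/x)/3 = ⅔ + (√2/√x)/3 = ⅔ + √2/(3*√x))
u(17) - ((s - 9853) + q(-9, -48)) = (⅔ + √2/(3*√17)) - ((1344 - 9853) - 48/(-61 - 9)) = (⅔ + √2*(√17/17)/3) - (-8509 - 48/(-70)) = (⅔ + √34/51) - (-8509 - 48*(-1/70)) = (⅔ + √34/51) - (-8509 + 24/35) = (⅔ + √34/51) - 1*(-297791/35) = (⅔ + √34/51) + 297791/35 = 893443/105 + √34/51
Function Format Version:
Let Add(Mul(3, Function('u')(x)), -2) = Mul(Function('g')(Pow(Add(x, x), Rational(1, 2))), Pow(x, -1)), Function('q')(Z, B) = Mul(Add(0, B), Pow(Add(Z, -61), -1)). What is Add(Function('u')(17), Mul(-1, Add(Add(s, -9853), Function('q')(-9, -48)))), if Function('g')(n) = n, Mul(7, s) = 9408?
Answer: Add(Rational(893443, 105), Mul(Rational(1, 51), Pow(34, Rational(1, 2)))) ≈ 8509.1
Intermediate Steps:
s = 1344 (s = Mul(Rational(1, 7), 9408) = 1344)
Function('q')(Z, B) = Mul(B, Pow(Add(-61, Z), -1))
Function('u')(x) = Add(Rational(2, 3), Mul(Rational(1, 3), Pow(2, Rational(1, 2)), Pow(x, Rational(-1, 2)))) (Function('u')(x) = Add(Rational(2, 3), Mul(Rational(1, 3), Mul(Pow(Add(x, x), Rational(1, 2)), Pow(x, -1)))) = Add(Rational(2, 3), Mul(Rational(1, 3), Mul(Pow(Mul(2, x), Rational(1, 2)), Pow(x, -1)))) = Add(Rational(2, 3), Mul(Rational(1, 3), Mul(Mul(Pow(2, Rational(1, 2)), Pow(x, Rational(1, 2))), Pow(x, -1)))) = Add(Rational(2, 3), Mul(Rational(1, 3), Mul(Pow(2, Rational(1, 2)), Pow(x, Rational(-1, 2))))) = Add(Rational(2, 3), Mul(Rational(1, 3), Pow(2, Rational(1, 2)), Pow(x, Rational(-1, 2)))))
Add(Function('u')(17), Mul(-1, Add(Add(s, -9853), Function('q')(-9, -48)))) = Add(Add(Rational(2, 3), Mul(Rational(1, 3), Pow(2, Rational(1, 2)), Pow(17, Rational(-1, 2)))), Mul(-1, Add(Add(1344, -9853), Mul(-48, Pow(Add(-61, -9), -1))))) = Add(Add(Rational(2, 3), Mul(Rational(1, 3), Pow(2, Rational(1, 2)), Mul(Rational(1, 17), Pow(17, Rational(1, 2))))), Mul(-1, Add(-8509, Mul(-48, Pow(-70, -1))))) = Add(Add(Rational(2, 3), Mul(Rational(1, 51), Pow(34, Rational(1, 2)))), Mul(-1, Add(-8509, Mul(-48, Rational(-1, 70))))) = Add(Add(Rational(2, 3), Mul(Rational(1, 51), Pow(34, Rational(1, 2)))), Mul(-1, Add(-8509, Rational(24, 35)))) = Add(Add(Rational(2, 3), Mul(Rational(1, 51), Pow(34, Rational(1, 2)))), Mul(-1, Rational(-297791, 35))) = Add(Add(Rational(2, 3), Mul(Rational(1, 51), Pow(34, Rational(1, 2)))), Rational(297791, 35)) = Add(Rational(893443, 105), Mul(Rational(1, 51), Pow(34, Rational(1, 2))))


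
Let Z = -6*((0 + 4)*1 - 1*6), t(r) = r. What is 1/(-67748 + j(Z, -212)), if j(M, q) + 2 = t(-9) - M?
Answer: -1/67771 ≈ -1.4756e-5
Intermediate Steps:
Z = 12 (Z = -6*(4*1 - 6) = -6*(4 - 6) = -6*(-2) = 12)
j(M, q) = -11 - M (j(M, q) = -2 + (-9 - M) = -11 - M)
1/(-67748 + j(Z, -212)) = 1/(-67748 + (-11 - 1*12)) = 1/(-67748 + (-11 - 12)) = 1/(-67748 - 23) = 1/(-67771) = -1/67771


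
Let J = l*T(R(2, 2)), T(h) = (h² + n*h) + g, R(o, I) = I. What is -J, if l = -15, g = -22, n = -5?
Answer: -420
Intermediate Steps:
T(h) = -22 + h² - 5*h (T(h) = (h² - 5*h) - 22 = -22 + h² - 5*h)
J = 420 (J = -15*(-22 + 2² - 5*2) = -15*(-22 + 4 - 10) = -15*(-28) = 420)
-J = -1*420 = -420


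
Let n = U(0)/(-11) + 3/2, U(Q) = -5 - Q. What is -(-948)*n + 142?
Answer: 21944/11 ≈ 1994.9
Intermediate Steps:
n = 43/22 (n = (-5 - 1*0)/(-11) + 3/2 = (-5 + 0)*(-1/11) + 3*(½) = -5*(-1/11) + 3/2 = 5/11 + 3/2 = 43/22 ≈ 1.9545)
-(-948)*n + 142 = -(-948)*43/22 + 142 = -158*(-129/11) + 142 = 20382/11 + 142 = 21944/11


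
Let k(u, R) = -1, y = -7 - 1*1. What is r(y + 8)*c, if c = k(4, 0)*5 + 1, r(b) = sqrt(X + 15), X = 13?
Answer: -8*sqrt(7) ≈ -21.166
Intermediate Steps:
y = -8 (y = -7 - 1 = -8)
r(b) = 2*sqrt(7) (r(b) = sqrt(13 + 15) = sqrt(28) = 2*sqrt(7))
c = -4 (c = -1*5 + 1 = -5 + 1 = -4)
r(y + 8)*c = (2*sqrt(7))*(-4) = -8*sqrt(7)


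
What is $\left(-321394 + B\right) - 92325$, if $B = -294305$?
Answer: $-708024$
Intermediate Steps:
$\left(-321394 + B\right) - 92325 = \left(-321394 - 294305\right) - 92325 = -615699 - 92325 = -708024$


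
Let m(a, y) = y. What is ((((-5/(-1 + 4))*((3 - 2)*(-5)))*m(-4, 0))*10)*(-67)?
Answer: 0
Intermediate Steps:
((((-5/(-1 + 4))*((3 - 2)*(-5)))*m(-4, 0))*10)*(-67) = ((((-5/(-1 + 4))*((3 - 2)*(-5)))*0)*10)*(-67) = ((((-5/3)*(1*(-5)))*0)*10)*(-67) = (((-5*⅓*(-5))*0)*10)*(-67) = ((-5/3*(-5)*0)*10)*(-67) = (((25/3)*0)*10)*(-67) = (0*10)*(-67) = 0*(-67) = 0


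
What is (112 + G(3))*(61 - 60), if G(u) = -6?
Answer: 106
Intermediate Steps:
(112 + G(3))*(61 - 60) = (112 - 6)*(61 - 60) = 106*1 = 106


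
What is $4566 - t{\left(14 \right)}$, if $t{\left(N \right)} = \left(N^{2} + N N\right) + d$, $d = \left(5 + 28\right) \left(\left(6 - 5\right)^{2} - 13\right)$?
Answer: $4570$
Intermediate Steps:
$d = -396$ ($d = 33 \left(1^{2} - 13\right) = 33 \left(1 - 13\right) = 33 \left(-12\right) = -396$)
$t{\left(N \right)} = -396 + 2 N^{2}$ ($t{\left(N \right)} = \left(N^{2} + N N\right) - 396 = \left(N^{2} + N^{2}\right) - 396 = 2 N^{2} - 396 = -396 + 2 N^{2}$)
$4566 - t{\left(14 \right)} = 4566 - \left(-396 + 2 \cdot 14^{2}\right) = 4566 - \left(-396 + 2 \cdot 196\right) = 4566 - \left(-396 + 392\right) = 4566 - -4 = 4566 + 4 = 4570$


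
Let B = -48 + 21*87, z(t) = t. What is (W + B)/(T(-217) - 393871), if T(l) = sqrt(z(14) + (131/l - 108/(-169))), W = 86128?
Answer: -1269766612003981/5689242553964674 - 3428373*sqrt(12410447)/5689242553964674 ≈ -0.22319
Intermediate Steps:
B = 1779 (B = -48 + 1827 = 1779)
T(l) = sqrt(2474/169 + 131/l) (T(l) = sqrt(14 + (131/l - 108/(-169))) = sqrt(14 + (131/l - 108*(-1/169))) = sqrt(14 + (131/l + 108/169)) = sqrt(14 + (108/169 + 131/l)) = sqrt(2474/169 + 131/l))
(W + B)/(T(-217) - 393871) = (86128 + 1779)/(sqrt(2474 + 22139/(-217))/13 - 393871) = 87907/(sqrt(2474 + 22139*(-1/217))/13 - 393871) = 87907/(sqrt(2474 - 22139/217)/13 - 393871) = 87907/(sqrt(514719/217)/13 - 393871) = 87907/((3*sqrt(12410447)/217)/13 - 393871) = 87907/(3*sqrt(12410447)/2821 - 393871) = 87907/(-393871 + 3*sqrt(12410447)/2821)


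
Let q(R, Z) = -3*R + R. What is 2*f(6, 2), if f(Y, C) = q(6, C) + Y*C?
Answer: 0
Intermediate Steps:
q(R, Z) = -2*R
f(Y, C) = -12 + C*Y (f(Y, C) = -2*6 + Y*C = -12 + C*Y)
2*f(6, 2) = 2*(-12 + 2*6) = 2*(-12 + 12) = 2*0 = 0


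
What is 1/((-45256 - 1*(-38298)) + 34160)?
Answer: 1/27202 ≈ 3.6762e-5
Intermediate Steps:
1/((-45256 - 1*(-38298)) + 34160) = 1/((-45256 + 38298) + 34160) = 1/(-6958 + 34160) = 1/27202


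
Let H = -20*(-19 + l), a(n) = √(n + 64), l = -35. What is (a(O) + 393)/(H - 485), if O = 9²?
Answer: 393/595 + √145/595 ≈ 0.68074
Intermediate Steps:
O = 81
a(n) = √(64 + n)
H = 1080 (H = -20*(-19 - 35) = -20*(-54) = 1080)
(a(O) + 393)/(H - 485) = (√(64 + 81) + 393)/(1080 - 485) = (√145 + 393)/595 = (393 + √145)*(1/595) = 393/595 + √145/595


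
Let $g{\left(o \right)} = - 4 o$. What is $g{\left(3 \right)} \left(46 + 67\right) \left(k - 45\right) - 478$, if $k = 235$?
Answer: $-258118$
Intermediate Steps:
$g{\left(3 \right)} \left(46 + 67\right) \left(k - 45\right) - 478 = \left(-4\right) 3 \left(46 + 67\right) \left(235 - 45\right) - 478 = - 12 \cdot 113 \cdot 190 - 478 = \left(-12\right) 21470 - 478 = -257640 - 478 = -258118$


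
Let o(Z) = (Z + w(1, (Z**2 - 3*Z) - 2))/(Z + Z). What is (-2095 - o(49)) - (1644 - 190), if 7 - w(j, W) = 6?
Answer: -173926/49 ≈ -3549.5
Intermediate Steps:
w(j, W) = 1 (w(j, W) = 7 - 1*6 = 7 - 6 = 1)
o(Z) = (1 + Z)/(2*Z) (o(Z) = (Z + 1)/(Z + Z) = (1 + Z)/((2*Z)) = (1 + Z)*(1/(2*Z)) = (1 + Z)/(2*Z))
(-2095 - o(49)) - (1644 - 190) = (-2095 - (1 + 49)/(2*49)) - (1644 - 190) = (-2095 - 50/(2*49)) - 1*1454 = (-2095 - 1*25/49) - 1454 = (-2095 - 25/49) - 1454 = -102680/49 - 1454 = -173926/49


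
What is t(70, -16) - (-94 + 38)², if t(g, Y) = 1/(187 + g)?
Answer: -805951/257 ≈ -3136.0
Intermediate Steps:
t(70, -16) - (-94 + 38)² = 1/(187 + 70) - (-94 + 38)² = 1/257 - 1*(-56)² = 1/257 - 1*3136 = 1/257 - 3136 = -805951/257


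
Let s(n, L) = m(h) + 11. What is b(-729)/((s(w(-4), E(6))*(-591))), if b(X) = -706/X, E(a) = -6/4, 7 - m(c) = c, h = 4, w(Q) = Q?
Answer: -353/3015873 ≈ -0.00011705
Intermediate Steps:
m(c) = 7 - c
E(a) = -3/2 (E(a) = -6*¼ = -3/2)
s(n, L) = 14 (s(n, L) = (7 - 1*4) + 11 = (7 - 4) + 11 = 3 + 11 = 14)
b(-729)/((s(w(-4), E(6))*(-591))) = (-706/(-729))/((14*(-591))) = -706*(-1/729)/(-8274) = (706/729)*(-1/8274) = -353/3015873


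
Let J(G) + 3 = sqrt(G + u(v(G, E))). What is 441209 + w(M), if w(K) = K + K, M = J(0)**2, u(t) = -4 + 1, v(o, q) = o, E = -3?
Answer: 441221 - 12*I*sqrt(3) ≈ 4.4122e+5 - 20.785*I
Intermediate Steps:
u(t) = -3
J(G) = -3 + sqrt(-3 + G) (J(G) = -3 + sqrt(G - 3) = -3 + sqrt(-3 + G))
M = (-3 + I*sqrt(3))**2 (M = (-3 + sqrt(-3 + 0))**2 = (-3 + sqrt(-3))**2 = (-3 + I*sqrt(3))**2 ≈ 6.0 - 10.392*I)
w(K) = 2*K
441209 + w(M) = 441209 + 2*(3 - I*sqrt(3))**2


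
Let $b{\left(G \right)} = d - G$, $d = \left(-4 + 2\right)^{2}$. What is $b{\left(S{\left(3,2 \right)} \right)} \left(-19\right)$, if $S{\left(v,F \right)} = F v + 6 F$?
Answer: $266$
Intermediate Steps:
$d = 4$ ($d = \left(-2\right)^{2} = 4$)
$S{\left(v,F \right)} = 6 F + F v$
$b{\left(G \right)} = 4 - G$
$b{\left(S{\left(3,2 \right)} \right)} \left(-19\right) = \left(4 - 2 \left(6 + 3\right)\right) \left(-19\right) = \left(4 - 2 \cdot 9\right) \left(-19\right) = \left(4 - 18\right) \left(-19\right) = \left(-14\right) \left(-19\right) = 266$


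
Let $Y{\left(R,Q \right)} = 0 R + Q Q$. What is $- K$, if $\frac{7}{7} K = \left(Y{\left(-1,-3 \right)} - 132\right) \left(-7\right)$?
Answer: $-861$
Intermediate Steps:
$Y{\left(R,Q \right)} = Q^{2}$ ($Y{\left(R,Q \right)} = 0 + Q^{2} = Q^{2}$)
$K = 861$ ($K = \left(\left(-3\right)^{2} - 132\right) \left(-7\right) = \left(9 - 132\right) \left(-7\right) = \left(-123\right) \left(-7\right) = 861$)
$- K = \left(-1\right) 861 = -861$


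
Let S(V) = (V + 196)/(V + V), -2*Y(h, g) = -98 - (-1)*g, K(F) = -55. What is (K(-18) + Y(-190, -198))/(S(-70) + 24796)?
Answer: 930/247951 ≈ 0.0037507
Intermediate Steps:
Y(h, g) = 49 - g/2 (Y(h, g) = -(-98 - (-1)*g)/2 = -(-98 + g)/2 = 49 - g/2)
S(V) = (196 + V)/(2*V) (S(V) = (196 + V)/((2*V)) = (196 + V)*(1/(2*V)) = (196 + V)/(2*V))
(K(-18) + Y(-190, -198))/(S(-70) + 24796) = (-55 + (49 - ½*(-198)))/((½)*(196 - 70)/(-70) + 24796) = (-55 + (49 + 99))/((½)*(-1/70)*126 + 24796) = (-55 + 148)/(-9/10 + 24796) = 93/(247951/10) = 93*(10/247951) = 930/247951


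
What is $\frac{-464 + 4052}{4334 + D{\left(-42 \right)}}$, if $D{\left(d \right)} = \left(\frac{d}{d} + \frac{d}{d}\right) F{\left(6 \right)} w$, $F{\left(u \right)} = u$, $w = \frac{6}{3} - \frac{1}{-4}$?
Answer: $\frac{3588}{4361} \approx 0.82275$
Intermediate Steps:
$w = \frac{9}{4}$ ($w = 6 \cdot \frac{1}{3} - - \frac{1}{4} = 2 + \frac{1}{4} = \frac{9}{4} \approx 2.25$)
$D{\left(d \right)} = 27$ ($D{\left(d \right)} = \left(\frac{d}{d} + \frac{d}{d}\right) 6 \cdot \frac{9}{4} = \left(1 + 1\right) 6 \cdot \frac{9}{4} = 2 \cdot 6 \cdot \frac{9}{4} = 12 \cdot \frac{9}{4} = 27$)
$\frac{-464 + 4052}{4334 + D{\left(-42 \right)}} = \frac{-464 + 4052}{4334 + 27} = \frac{3588}{4361}$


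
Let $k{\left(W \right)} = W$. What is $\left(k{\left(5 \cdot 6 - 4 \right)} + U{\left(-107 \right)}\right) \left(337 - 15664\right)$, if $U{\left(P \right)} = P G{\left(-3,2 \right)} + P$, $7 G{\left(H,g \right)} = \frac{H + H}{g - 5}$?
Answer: $\frac{11970387}{7} \approx 1.7101 \cdot 10^{6}$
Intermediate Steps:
$G{\left(H,g \right)} = \frac{2 H}{7 \left(-5 + g\right)}$ ($G{\left(H,g \right)} = \frac{\left(H + H\right) \frac{1}{g - 5}}{7} = \frac{2 H \frac{1}{-5 + g}}{7} = \frac{2 H}{7 \left(-5 + g\right)}$)
$U{\left(P \right)} = \frac{9 P}{7}$ ($U{\left(P \right)} = P \frac{2}{7} \left(-3\right) \frac{1}{-5 + 2} + P = P \frac{2}{7} \left(-3\right) \frac{1}{-3} + P = P \frac{2}{7} \left(-3\right) \left(- \frac{1}{3}\right) + P = P \frac{2}{7} + P = \frac{2 P}{7} + P = \frac{9 P}{7}$)
$\left(k{\left(5 \cdot 6 - 4 \right)} + U{\left(-107 \right)}\right) \left(337 - 15664\right) = \left(\left(5 \cdot 6 - 4\right) + \frac{9}{7} \left(-107\right)\right) \left(337 - 15664\right) = \left(\left(30 - 4\right) - \frac{963}{7}\right) \left(-15327\right) = \left(26 - \frac{963}{7}\right) \left(-15327\right) = \left(- \frac{781}{7}\right) \left(-15327\right) = \frac{11970387}{7}$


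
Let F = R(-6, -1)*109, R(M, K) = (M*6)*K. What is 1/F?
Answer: 1/3924 ≈ 0.00025484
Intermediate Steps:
R(M, K) = 6*K*M (R(M, K) = (6*M)*K = 6*K*M)
F = 3924 (F = (6*(-1)*(-6))*109 = 36*109 = 3924)
1/F = 1/3924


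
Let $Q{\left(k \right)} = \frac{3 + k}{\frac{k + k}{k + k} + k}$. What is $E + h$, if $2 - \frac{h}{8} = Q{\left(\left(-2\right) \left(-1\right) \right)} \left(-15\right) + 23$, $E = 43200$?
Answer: $43232$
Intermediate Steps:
$Q{\left(k \right)} = \frac{3 + k}{1 + k}$ ($Q{\left(k \right)} = \frac{3 + k}{\frac{2 k}{2 k} + k} = \frac{3 + k}{2 k \frac{1}{2 k} + k} = \frac{3 + k}{1 + k}$)
$h = 32$ ($h = 16 - 8 \left(\frac{3 - -2}{1 - -2} \left(-15\right) + 23\right) = 16 - 8 \left(\frac{3 + 2}{1 + 2} \left(-15\right) + 23\right) = 16 - 8 \left(\frac{1}{3} \cdot 5 \left(-15\right) + 23\right) = 16 - 8 \left(\frac{5}{3} \left(-15\right) + 23\right) = 16 - 8 \left(-25 + 23\right) = 16 - -16 = 16 + 16 = 32$)
$E + h = 43200 + 32 = 43232$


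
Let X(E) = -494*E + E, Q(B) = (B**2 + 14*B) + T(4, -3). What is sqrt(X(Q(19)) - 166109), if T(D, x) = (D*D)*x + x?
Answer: I*sqrt(450077) ≈ 670.88*I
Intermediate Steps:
T(D, x) = x + x*D**2 (T(D, x) = D**2*x + x = x*D**2 + x = x + x*D**2)
Q(B) = -51 + B**2 + 14*B (Q(B) = (B**2 + 14*B) - 3*(1 + 4**2) = (B**2 + 14*B) - 3*(1 + 16) = (B**2 + 14*B) - 3*17 = (B**2 + 14*B) - 51 = -51 + B**2 + 14*B)
X(E) = -493*E
sqrt(X(Q(19)) - 166109) = sqrt(-493*(-51 + 19**2 + 14*19) - 166109) = sqrt(-493*(-51 + 361 + 266) - 166109) = sqrt(-493*576 - 166109) = sqrt(-283968 - 166109) = sqrt(-450077) = I*sqrt(450077)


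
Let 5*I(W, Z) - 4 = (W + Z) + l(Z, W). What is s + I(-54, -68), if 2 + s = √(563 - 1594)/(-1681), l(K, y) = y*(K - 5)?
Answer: 3814/5 - I*√1031/1681 ≈ 762.8 - 0.019101*I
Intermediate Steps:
l(K, y) = y*(-5 + K)
I(W, Z) = ⅘ + W/5 + Z/5 + W*(-5 + Z)/5 (I(W, Z) = ⅘ + ((W + Z) + W*(-5 + Z))/5 = ⅘ + (W + Z + W*(-5 + Z))/5 = ⅘ + (W/5 + Z/5 + W*(-5 + Z)/5) = ⅘ + W/5 + Z/5 + W*(-5 + Z)/5)
s = -2 - I*√1031/1681 (s = -2 + √(563 - 1594)/(-1681) = -2 + √(-1031)*(-1/1681) = -2 + (I*√1031)*(-1/1681) = -2 - I*√1031/1681 ≈ -2.0 - 0.019101*I)
s + I(-54, -68) = (-2 - I*√1031/1681) + (⅘ + (⅕)*(-54) + (⅕)*(-68) + (⅕)*(-54)*(-5 - 68)) = (-2 - I*√1031/1681) + (⅘ - 54/5 - 68/5 + (⅕)*(-54)*(-73)) = (-2 - I*√1031/1681) + (⅘ - 54/5 - 68/5 + 3942/5) = (-2 - I*√1031/1681) + 3824/5 = 3814/5 - I*√1031/1681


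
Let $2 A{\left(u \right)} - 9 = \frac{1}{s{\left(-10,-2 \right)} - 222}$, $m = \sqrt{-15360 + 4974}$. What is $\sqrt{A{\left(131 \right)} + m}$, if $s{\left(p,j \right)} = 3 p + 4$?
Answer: $\frac{\sqrt{69161 + 46128 i \sqrt{1154}}}{124} \approx 7.2976 + 6.9826 i$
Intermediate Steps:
$m = 3 i \sqrt{1154}$ ($m = \sqrt{-10386} = 3 i \sqrt{1154} \approx 101.91 i$)
$s{\left(p,j \right)} = 4 + 3 p$
$A{\left(u \right)} = \frac{2231}{496}$ ($A{\left(u \right)} = \frac{9}{2} + \frac{1}{2 \left(\left(4 + 3 \left(-10\right)\right) - 222\right)} = \frac{9}{2} + \frac{1}{2 \left(\left(4 - 30\right) - 222\right)} = \frac{9}{2} + \frac{1}{2 \left(-26 - 222\right)} = \frac{9}{2} + \frac{1}{2 \left(-248\right)} = \frac{9}{2} + \frac{1}{2} \left(- \frac{1}{248}\right) = \frac{9}{2} - \frac{1}{496} = \frac{2231}{496}$)
$\sqrt{A{\left(131 \right)} + m} = \sqrt{\frac{2231}{496} + 3 i \sqrt{1154}}$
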